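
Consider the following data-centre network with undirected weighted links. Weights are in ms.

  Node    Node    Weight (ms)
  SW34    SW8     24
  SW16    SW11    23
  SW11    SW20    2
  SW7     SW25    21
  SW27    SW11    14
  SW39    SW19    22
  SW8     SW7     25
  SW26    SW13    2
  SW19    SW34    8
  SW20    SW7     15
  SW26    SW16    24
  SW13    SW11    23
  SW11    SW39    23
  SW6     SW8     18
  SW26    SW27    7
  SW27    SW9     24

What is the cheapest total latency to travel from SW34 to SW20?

55 ms

Enumerating some paths:
SW34 - SW8 - SW7 - SW20: 24+25+15 = 64
SW34 - SW19 - SW39 - SW11 - SW20: 8+22+23+2 = 55
Cheapest is SW34 - SW19 - SW39 - SW11 - SW20 at 55 ms.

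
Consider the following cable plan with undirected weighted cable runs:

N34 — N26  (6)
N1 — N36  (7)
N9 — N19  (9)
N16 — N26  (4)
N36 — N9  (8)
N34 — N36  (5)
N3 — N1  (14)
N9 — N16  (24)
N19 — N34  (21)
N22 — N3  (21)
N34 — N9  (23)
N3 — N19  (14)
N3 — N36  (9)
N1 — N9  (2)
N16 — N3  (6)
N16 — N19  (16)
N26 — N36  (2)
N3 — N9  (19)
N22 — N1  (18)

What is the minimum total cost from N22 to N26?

Running Dijkstra from N22:
N22: 0
N1: 18  (via N22)
N9: 20  (via N1)
N3: 21  (via N22)
N36: 25  (via N1)
N16: 27  (via N3)
N26: 27  (via N36)
Shortest route: N22–N1–N36–N26 = 27.

27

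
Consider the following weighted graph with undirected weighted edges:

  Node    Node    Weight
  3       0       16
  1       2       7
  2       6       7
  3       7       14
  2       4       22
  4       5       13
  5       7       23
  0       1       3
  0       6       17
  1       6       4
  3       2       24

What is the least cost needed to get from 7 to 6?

37

Compare a few routes:
7 - 3 - 0 - 1 - 6: 14+16+3+4 = 37
7 - 3 - 2 - 6: 14+24+7 = 45
7 - 3 - 0 - 1 - 2 - 6: 14+16+3+7+7 = 47
7 - 3 - 0 - 6: 14+16+17 = 47
The minimum is 37 via 7 - 3 - 0 - 1 - 6.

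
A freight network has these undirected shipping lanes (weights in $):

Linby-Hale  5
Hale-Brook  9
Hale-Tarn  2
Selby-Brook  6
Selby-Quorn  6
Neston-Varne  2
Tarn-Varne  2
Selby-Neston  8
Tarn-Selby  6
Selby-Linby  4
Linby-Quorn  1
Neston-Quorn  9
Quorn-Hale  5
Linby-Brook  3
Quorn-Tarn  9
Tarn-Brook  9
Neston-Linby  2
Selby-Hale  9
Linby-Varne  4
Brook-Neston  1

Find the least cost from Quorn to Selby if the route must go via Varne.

Shortest Quorn→Varne: Quorn–Linby–Varne = 5
Best Varne to Selby: Varne–Tarn–Selby costing 8
Total via Varne: 5 + 8 = $13.

$13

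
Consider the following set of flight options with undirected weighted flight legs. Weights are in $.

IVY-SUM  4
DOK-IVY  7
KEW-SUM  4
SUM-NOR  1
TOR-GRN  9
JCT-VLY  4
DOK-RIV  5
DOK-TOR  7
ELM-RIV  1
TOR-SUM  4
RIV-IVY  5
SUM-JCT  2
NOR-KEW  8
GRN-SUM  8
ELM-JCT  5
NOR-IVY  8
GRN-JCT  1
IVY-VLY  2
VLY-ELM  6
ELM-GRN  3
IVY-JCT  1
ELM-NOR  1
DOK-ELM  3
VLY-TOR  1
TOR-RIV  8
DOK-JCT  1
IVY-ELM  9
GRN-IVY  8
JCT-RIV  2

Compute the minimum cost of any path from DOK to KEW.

$7

Compare a few routes:
DOK–JCT–RIV–ELM–NOR–SUM–KEW: 1+2+1+1+1+4 = 10
DOK–ELM–NOR–SUM–KEW: 3+1+1+4 = 9
DOK–JCT–IVY–SUM–KEW: 1+1+4+4 = 10
DOK–JCT–SUM–KEW: 1+2+4 = 7
Cheapest is DOK–JCT–SUM–KEW at $7.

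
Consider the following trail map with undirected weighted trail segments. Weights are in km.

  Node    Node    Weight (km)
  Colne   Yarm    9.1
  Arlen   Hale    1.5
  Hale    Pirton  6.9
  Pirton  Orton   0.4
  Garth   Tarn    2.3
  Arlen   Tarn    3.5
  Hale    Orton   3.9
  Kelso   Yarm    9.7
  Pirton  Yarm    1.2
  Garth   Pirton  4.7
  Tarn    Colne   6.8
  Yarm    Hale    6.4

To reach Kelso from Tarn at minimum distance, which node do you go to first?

Candidate routes:
Tarn → Arlen → Hale → Orton → Pirton → Yarm → Kelso: 3.5+1.5+3.9+0.4+1.2+9.7 = 20.2
Tarn → Arlen → Hale → Pirton → Yarm → Kelso: 3.5+1.5+6.9+1.2+9.7 = 22.8
Tarn → Garth → Pirton → Yarm → Kelso: 2.3+4.7+1.2+9.7 = 17.9
Tarn → Arlen → Hale → Yarm → Kelso: 3.5+1.5+6.4+9.7 = 21.1
The minimum is 17.9 km via Tarn → Garth → Pirton → Yarm → Kelso.
So from Tarn the first move is to Garth.

Garth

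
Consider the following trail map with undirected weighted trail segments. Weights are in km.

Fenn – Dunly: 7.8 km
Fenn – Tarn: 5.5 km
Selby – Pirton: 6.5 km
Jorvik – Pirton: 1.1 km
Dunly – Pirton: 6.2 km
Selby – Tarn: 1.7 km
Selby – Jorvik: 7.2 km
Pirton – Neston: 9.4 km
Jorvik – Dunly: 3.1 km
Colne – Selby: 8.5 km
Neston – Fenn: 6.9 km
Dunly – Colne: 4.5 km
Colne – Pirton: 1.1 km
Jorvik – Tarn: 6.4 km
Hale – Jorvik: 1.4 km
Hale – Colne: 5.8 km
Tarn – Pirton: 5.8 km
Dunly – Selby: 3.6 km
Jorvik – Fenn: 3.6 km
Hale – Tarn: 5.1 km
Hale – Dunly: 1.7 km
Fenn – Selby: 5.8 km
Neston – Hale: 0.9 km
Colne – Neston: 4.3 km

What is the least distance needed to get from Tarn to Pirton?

Settle nodes by increasing distance from Tarn:
Tarn: 0
Selby: 1.7  (via Tarn)
Hale: 5.1  (via Tarn)
Dunly: 5.3  (via Selby)
Fenn: 5.5  (via Tarn)
Pirton: 5.8  (via Tarn)
Shortest route: Tarn–Pirton = 5.8 km.

5.8 km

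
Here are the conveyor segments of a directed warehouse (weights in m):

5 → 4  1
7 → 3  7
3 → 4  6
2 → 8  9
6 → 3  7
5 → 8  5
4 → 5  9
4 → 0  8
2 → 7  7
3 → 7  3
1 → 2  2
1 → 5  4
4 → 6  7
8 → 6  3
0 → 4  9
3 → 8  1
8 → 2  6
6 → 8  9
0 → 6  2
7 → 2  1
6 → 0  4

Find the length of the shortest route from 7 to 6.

11 m

Candidate routes:
7 → 3 → 8 → 6: 7+1+3 = 11
7 → 3 → 4 → 6: 7+6+7 = 20
7 → 2 → 8 → 6: 1+9+3 = 13
The minimum is 11 m via 7 → 3 → 8 → 6.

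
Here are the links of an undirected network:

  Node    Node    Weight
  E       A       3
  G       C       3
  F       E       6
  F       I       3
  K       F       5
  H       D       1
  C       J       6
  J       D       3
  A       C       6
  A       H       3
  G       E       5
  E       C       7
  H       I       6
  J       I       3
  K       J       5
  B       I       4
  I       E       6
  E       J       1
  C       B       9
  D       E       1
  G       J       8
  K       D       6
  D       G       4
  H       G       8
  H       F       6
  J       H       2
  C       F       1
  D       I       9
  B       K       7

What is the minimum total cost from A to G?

Running Dijkstra from A:
A: 0
E: 3  (via A)
H: 3  (via A)
D: 4  (via E)
J: 4  (via E)
C: 6  (via A)
F: 7  (via C)
I: 7  (via J)
G: 8  (via E)
Shortest route: A → E → G = 8.

8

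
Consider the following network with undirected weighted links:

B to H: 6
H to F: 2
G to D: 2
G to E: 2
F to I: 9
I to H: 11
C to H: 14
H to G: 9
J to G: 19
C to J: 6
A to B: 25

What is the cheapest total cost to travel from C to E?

25

Settle nodes by increasing distance from C:
C: 0
J: 6  (via C)
H: 14  (via C)
F: 16  (via H)
B: 20  (via H)
G: 23  (via H)
D: 25  (via G)
E: 25  (via G)
Shortest route: C → H → G → E = 25.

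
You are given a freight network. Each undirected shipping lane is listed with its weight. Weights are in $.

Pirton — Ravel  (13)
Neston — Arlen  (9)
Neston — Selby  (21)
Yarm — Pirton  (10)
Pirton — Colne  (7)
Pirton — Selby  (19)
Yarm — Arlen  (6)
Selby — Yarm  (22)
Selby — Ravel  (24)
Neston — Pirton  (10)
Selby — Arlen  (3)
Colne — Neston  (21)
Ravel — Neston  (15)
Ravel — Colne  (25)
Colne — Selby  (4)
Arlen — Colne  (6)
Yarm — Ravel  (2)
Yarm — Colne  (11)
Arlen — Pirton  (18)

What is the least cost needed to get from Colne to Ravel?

Running Dijkstra from Colne:
Colne: 0
Selby: 4  (via Colne)
Arlen: 6  (via Colne)
Pirton: 7  (via Colne)
Yarm: 11  (via Colne)
Ravel: 13  (via Yarm)
Shortest route: Colne–Yarm–Ravel = $13.

$13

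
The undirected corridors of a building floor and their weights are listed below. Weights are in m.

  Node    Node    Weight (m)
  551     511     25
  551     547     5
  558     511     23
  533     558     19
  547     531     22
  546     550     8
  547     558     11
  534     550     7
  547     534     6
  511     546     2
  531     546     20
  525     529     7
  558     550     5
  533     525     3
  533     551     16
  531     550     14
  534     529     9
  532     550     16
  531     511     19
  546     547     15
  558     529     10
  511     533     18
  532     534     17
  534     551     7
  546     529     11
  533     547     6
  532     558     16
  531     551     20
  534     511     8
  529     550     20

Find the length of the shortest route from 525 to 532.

Running Dijkstra from 525:
525: 0
533: 3  (via 525)
529: 7  (via 525)
547: 9  (via 533)
551: 14  (via 547)
534: 15  (via 547)
558: 17  (via 529)
546: 18  (via 529)
511: 20  (via 546)
550: 22  (via 534)
531: 31  (via 547)
532: 32  (via 534)
Shortest route: 525 → 533 → 547 → 534 → 532 = 32 m.

32 m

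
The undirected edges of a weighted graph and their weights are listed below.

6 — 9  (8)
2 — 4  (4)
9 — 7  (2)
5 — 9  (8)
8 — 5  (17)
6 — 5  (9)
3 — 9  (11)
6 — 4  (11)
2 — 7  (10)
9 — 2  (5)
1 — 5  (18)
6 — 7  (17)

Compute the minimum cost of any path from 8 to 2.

30

Compare a few routes:
8 → 5 → 9 → 2: 17+8+5 = 30
8 → 5 → 9 → 7 → 2: 17+8+2+10 = 37
8 → 5 → 6 → 4 → 2: 17+9+11+4 = 41
8 → 5 → 6 → 9 → 2: 17+9+8+5 = 39
Cheapest is 8 → 5 → 9 → 2 at 30.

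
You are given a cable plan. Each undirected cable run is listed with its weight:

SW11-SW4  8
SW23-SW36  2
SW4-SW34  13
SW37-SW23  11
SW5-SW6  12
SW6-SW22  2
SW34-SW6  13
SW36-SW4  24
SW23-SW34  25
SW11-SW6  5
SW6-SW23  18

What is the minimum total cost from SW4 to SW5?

25

Enumerating some paths:
SW4–SW11–SW6–SW5: 8+5+12 = 25
SW4–SW34–SW6–SW5: 13+13+12 = 38
Cheapest is SW4–SW11–SW6–SW5 at 25.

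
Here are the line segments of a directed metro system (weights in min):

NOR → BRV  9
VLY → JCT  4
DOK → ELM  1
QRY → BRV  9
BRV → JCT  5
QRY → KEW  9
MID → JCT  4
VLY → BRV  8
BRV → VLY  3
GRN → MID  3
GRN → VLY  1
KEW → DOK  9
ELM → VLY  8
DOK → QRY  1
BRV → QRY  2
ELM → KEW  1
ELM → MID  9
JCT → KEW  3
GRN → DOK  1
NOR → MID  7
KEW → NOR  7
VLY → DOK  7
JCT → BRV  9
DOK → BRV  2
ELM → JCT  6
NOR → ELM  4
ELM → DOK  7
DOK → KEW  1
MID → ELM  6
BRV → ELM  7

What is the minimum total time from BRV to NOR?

15 min

Compare a few routes:
BRV - VLY - JCT - KEW - NOR: 3+4+3+7 = 17
BRV - QRY - KEW - NOR: 2+9+7 = 18
BRV - VLY - DOK - KEW - NOR: 3+7+1+7 = 18
BRV - JCT - KEW - NOR: 5+3+7 = 15
Cheapest is BRV - JCT - KEW - NOR at 15 min.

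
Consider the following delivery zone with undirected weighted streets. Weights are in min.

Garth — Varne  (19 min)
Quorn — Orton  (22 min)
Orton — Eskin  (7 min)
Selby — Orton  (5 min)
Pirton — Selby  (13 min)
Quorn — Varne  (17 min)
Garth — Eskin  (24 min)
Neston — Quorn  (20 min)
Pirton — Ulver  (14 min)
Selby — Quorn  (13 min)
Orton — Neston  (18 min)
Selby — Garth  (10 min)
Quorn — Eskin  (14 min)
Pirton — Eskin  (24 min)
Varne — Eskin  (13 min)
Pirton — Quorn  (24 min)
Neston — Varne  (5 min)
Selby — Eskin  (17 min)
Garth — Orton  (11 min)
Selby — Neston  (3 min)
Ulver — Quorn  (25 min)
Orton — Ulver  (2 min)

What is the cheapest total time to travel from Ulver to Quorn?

20 min

Running Dijkstra from Ulver:
Ulver: 0
Orton: 2  (via Ulver)
Selby: 7  (via Orton)
Eskin: 9  (via Orton)
Neston: 10  (via Selby)
Garth: 13  (via Orton)
Pirton: 14  (via Ulver)
Varne: 15  (via Neston)
Quorn: 20  (via Selby)
Shortest route: Ulver → Orton → Selby → Quorn = 20 min.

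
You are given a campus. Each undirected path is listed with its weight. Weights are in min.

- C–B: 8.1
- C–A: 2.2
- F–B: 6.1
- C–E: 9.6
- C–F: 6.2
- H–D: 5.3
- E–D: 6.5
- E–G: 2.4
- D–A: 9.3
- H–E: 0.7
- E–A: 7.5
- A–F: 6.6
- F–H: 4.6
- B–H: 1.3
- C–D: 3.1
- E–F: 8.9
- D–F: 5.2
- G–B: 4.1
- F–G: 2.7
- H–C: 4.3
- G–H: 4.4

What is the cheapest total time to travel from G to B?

4.1 min

Compare a few routes:
G → F → H → B: 2.7+4.6+1.3 = 8.6
G → H → B: 4.4+1.3 = 5.7
G → E → H → B: 2.4+0.7+1.3 = 4.4
G → B: 4.1 = 4.1
Cheapest is G → B at 4.1 min.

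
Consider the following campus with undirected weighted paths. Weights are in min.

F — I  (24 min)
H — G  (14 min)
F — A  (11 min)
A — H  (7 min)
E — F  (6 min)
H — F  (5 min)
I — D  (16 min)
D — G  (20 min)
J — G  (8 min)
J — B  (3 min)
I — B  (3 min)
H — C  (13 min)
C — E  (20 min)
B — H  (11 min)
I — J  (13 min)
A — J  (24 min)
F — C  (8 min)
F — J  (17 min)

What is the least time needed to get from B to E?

Candidate routes:
B → H → F → E: 11+5+6 = 22
B → I → F → E: 3+24+6 = 33
B → J → F → E: 3+17+6 = 26
Cheapest is B → H → F → E at 22 min.

22 min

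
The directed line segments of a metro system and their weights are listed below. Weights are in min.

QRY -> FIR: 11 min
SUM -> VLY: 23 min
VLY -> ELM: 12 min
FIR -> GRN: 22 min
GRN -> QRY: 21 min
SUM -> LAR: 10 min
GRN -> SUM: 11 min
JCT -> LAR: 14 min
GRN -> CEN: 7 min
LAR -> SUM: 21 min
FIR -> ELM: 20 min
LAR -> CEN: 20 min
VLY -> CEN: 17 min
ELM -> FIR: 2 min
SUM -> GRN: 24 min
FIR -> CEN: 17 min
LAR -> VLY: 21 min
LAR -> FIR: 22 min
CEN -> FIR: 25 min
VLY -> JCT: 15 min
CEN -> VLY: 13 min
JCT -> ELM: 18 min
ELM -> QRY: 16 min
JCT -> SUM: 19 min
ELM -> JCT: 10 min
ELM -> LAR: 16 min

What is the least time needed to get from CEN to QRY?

Enumerating some paths:
CEN → VLY → ELM → QRY: 13+12+16 = 41
CEN → FIR → ELM → QRY: 25+20+16 = 61
The minimum is 41 min via CEN → VLY → ELM → QRY.

41 min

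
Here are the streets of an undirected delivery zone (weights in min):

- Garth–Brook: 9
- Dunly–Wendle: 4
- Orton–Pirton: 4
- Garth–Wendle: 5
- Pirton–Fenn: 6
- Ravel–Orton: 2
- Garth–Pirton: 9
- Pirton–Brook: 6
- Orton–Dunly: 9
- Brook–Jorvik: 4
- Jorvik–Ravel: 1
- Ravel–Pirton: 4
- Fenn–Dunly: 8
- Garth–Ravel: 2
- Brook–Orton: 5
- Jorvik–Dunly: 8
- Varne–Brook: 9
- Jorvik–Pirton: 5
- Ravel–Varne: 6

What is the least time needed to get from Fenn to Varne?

Candidate routes:
Fenn - Pirton - Jorvik - Ravel - Varne: 6+5+1+6 = 18
Fenn - Pirton - Ravel - Varne: 6+4+6 = 16
Cheapest is Fenn - Pirton - Ravel - Varne at 16 min.

16 min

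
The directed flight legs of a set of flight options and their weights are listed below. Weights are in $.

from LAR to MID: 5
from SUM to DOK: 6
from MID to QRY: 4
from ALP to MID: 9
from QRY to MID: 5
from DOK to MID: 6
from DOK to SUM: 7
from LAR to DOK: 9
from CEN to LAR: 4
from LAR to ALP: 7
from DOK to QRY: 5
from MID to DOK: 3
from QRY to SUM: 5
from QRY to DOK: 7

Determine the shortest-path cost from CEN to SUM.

Candidate routes:
CEN - LAR - MID - DOK - SUM: 4+5+3+7 = 19
CEN - LAR - MID - QRY - SUM: 4+5+4+5 = 18
The minimum is $18 via CEN - LAR - MID - QRY - SUM.

$18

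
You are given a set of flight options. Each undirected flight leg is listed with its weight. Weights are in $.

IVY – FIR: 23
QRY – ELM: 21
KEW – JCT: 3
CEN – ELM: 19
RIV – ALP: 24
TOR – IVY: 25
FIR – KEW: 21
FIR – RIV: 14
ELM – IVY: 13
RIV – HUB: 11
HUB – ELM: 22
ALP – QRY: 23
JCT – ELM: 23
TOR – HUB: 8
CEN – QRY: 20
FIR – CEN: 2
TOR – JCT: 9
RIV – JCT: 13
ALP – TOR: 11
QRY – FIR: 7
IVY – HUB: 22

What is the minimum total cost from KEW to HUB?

Enumerating some paths:
KEW - JCT - RIV - HUB: 3+13+11 = 27
KEW - JCT - TOR - HUB: 3+9+8 = 20
KEW - FIR - RIV - HUB: 21+14+11 = 46
KEW - JCT - ELM - HUB: 3+23+22 = 48
The minimum is $20 via KEW - JCT - TOR - HUB.

$20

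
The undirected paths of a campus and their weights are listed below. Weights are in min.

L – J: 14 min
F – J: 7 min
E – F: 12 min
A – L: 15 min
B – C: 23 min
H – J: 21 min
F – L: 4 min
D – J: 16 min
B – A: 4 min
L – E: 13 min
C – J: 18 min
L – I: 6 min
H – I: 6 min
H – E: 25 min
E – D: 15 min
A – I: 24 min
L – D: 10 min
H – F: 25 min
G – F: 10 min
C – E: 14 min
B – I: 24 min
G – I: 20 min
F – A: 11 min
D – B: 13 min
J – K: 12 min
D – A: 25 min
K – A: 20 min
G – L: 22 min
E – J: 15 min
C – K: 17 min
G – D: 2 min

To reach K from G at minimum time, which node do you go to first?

Compare a few routes:
G–D–J–K: 2+16+12 = 30
G–F–J–K: 10+7+12 = 29
Cheapest is G–F–J–K at 29 min.
So from G the first move is to F.

F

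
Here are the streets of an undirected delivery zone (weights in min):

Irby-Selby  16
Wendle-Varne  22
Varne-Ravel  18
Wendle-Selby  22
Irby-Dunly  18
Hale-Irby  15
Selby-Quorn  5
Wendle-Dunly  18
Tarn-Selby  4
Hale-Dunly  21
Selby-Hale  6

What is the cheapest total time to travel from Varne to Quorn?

49 min

Compare a few routes:
Varne - Wendle - Selby - Quorn: 22+22+5 = 49
Varne - Wendle - Dunly - Hale - Selby - Quorn: 22+18+21+6+5 = 72
Varne - Wendle - Dunly - Irby - Selby - Quorn: 22+18+18+16+5 = 79
The minimum is 49 min via Varne - Wendle - Selby - Quorn.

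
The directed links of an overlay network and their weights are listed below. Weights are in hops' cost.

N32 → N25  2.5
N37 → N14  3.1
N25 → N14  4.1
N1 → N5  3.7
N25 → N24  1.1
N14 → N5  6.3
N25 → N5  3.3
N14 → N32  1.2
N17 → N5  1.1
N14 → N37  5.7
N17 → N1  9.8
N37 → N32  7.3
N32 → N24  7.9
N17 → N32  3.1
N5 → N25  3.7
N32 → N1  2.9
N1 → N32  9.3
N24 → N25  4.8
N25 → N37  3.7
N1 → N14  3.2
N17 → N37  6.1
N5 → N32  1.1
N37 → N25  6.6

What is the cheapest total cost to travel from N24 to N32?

9.2 hops' cost

Enumerating some paths:
N24 → N25 → N37 → N14 → N32: 4.8+3.7+3.1+1.2 = 12.8
N24 → N25 → N37 → N32: 4.8+3.7+7.3 = 15.8
N24 → N25 → N14 → N32: 4.8+4.1+1.2 = 10.1
N24 → N25 → N5 → N32: 4.8+3.3+1.1 = 9.2
The minimum is 9.2 hops' cost via N24 → N25 → N5 → N32.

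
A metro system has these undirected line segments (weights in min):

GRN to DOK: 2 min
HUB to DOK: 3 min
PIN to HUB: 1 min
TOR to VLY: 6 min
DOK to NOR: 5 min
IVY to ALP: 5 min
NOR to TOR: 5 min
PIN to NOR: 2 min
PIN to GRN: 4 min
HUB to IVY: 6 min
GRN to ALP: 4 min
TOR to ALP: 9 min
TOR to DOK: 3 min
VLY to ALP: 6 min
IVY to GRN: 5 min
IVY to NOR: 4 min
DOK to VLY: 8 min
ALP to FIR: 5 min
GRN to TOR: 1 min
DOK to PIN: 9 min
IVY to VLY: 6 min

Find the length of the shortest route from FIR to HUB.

Enumerating some paths:
FIR → ALP → IVY → HUB: 5+5+6 = 16
FIR → ALP → GRN → DOK → HUB: 5+4+2+3 = 14
Cheapest is FIR → ALP → GRN → DOK → HUB at 14 min.

14 min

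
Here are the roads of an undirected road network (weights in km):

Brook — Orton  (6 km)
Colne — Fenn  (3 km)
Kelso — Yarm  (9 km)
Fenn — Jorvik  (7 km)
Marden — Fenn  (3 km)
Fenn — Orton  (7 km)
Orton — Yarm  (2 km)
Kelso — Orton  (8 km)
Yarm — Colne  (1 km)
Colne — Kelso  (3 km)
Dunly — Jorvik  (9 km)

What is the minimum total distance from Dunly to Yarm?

20 km

Candidate routes:
Dunly - Jorvik - Fenn - Colne - Kelso - Yarm: 9+7+3+3+9 = 31
Dunly - Jorvik - Fenn - Colne - Kelso - Orton - Yarm: 9+7+3+3+8+2 = 32
Dunly - Jorvik - Fenn - Orton - Yarm: 9+7+7+2 = 25
Dunly - Jorvik - Fenn - Colne - Yarm: 9+7+3+1 = 20
The minimum is 20 km via Dunly - Jorvik - Fenn - Colne - Yarm.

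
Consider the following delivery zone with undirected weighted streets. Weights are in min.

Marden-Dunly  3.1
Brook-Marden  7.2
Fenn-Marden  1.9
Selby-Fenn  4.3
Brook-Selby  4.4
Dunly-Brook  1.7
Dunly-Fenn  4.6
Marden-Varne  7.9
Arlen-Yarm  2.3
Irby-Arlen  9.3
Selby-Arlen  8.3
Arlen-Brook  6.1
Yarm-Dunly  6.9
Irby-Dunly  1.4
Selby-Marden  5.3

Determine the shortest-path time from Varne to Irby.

Candidate routes:
Varne–Marden–Fenn–Dunly–Irby: 7.9+1.9+4.6+1.4 = 15.8
Varne–Marden–Dunly–Irby: 7.9+3.1+1.4 = 12.4
The minimum is 12.4 min via Varne–Marden–Dunly–Irby.

12.4 min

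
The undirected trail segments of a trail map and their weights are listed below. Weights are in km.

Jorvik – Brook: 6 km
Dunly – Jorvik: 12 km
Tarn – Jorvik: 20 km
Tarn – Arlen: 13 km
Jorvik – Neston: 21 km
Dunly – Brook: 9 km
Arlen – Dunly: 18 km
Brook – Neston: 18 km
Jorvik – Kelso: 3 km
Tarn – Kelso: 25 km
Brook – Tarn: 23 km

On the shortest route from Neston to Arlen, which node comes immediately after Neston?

Enumerating some paths:
Neston - Jorvik - Dunly - Arlen: 21+12+18 = 51
Neston - Jorvik - Brook - Dunly - Arlen: 21+6+9+18 = 54
Neston - Brook - Dunly - Arlen: 18+9+18 = 45
Cheapest is Neston - Brook - Dunly - Arlen at 45 km.
So from Neston the first move is to Brook.

Brook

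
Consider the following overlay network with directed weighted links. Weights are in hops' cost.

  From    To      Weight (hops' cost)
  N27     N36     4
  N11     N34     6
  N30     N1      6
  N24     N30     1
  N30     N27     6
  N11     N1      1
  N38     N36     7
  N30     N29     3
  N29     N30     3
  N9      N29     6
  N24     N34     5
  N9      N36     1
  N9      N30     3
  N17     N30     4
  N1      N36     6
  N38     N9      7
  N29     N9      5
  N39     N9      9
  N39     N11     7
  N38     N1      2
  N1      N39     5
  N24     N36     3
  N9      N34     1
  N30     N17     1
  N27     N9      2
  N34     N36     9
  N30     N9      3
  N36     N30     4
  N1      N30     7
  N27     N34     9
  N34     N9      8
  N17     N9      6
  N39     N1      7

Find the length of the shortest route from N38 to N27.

Compare a few routes:
N38–N9–N30–N27: 7+3+6 = 16
N38–N36–N30–N27: 7+4+6 = 17
N38–N1–N30–N27: 2+7+6 = 15
The minimum is 15 hops' cost via N38–N1–N30–N27.

15 hops' cost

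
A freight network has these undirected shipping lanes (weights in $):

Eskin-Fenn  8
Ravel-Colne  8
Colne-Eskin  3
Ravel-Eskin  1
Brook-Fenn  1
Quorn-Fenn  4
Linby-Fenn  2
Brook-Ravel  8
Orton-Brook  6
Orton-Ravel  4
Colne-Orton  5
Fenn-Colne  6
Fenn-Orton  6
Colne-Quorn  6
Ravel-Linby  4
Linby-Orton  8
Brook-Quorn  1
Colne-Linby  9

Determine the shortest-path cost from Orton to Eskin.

$5

Enumerating some paths:
Orton - Colne - Eskin: 5+3 = 8
Orton - Ravel - Eskin: 4+1 = 5
The minimum is $5 via Orton - Ravel - Eskin.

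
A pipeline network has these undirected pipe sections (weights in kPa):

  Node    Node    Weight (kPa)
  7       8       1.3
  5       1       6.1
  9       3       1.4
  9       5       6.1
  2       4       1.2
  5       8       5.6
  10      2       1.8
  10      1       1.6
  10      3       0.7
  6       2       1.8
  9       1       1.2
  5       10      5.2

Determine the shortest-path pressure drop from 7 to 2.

Candidate routes:
7–8–5–10–2: 1.3+5.6+5.2+1.8 = 13.9
7–8–5–1–10–2: 1.3+5.6+6.1+1.6+1.8 = 16.4
Cheapest is 7–8–5–10–2 at 13.9 kPa.

13.9 kPa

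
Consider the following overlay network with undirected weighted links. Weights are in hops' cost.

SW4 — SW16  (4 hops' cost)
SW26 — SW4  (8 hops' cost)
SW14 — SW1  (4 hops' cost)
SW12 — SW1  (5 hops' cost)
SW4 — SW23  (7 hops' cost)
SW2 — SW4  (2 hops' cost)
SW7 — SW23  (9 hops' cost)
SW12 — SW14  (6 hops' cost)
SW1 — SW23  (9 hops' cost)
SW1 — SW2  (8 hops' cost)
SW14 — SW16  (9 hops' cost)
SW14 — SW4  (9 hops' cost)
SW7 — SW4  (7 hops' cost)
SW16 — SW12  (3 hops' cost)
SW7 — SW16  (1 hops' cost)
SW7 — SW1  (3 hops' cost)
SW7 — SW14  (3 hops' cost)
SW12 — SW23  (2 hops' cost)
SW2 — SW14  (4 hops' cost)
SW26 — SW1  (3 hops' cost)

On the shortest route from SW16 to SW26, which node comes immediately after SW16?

Candidate routes:
SW16–SW7–SW1–SW26: 1+3+3 = 7
SW16–SW7–SW14–SW1–SW26: 1+3+4+3 = 11
SW16–SW12–SW1–SW26: 3+5+3 = 11
Cheapest is SW16–SW7–SW1–SW26 at 7 hops' cost.
So from SW16 the first move is to SW7.

SW7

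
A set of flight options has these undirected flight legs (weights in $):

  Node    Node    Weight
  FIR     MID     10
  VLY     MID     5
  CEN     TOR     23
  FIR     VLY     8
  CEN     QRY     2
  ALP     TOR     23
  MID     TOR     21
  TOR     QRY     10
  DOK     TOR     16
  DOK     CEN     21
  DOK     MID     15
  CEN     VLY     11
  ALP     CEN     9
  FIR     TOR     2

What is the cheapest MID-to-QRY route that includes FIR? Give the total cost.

$22

Shortest MID→FIR: MID–FIR = 10
Best FIR to QRY: FIR–TOR–QRY costing 12
Total via FIR: 10 + 12 = $22.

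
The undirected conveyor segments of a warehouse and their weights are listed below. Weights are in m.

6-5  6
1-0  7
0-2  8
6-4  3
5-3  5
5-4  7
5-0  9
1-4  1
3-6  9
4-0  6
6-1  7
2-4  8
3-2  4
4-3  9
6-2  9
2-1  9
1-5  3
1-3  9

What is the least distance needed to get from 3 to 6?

Enumerating some paths:
3–5–6: 5+6 = 11
3–6: 9 = 9
The minimum is 9 m via 3–6.

9 m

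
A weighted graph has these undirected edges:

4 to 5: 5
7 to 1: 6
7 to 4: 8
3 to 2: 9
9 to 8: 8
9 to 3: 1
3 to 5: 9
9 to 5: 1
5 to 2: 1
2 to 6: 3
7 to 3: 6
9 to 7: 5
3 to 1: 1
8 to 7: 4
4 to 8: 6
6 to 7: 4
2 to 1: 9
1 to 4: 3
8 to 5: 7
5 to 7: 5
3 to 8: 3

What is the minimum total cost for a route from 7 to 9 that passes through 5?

6

Shortest 7→5: 7 → 5 = 5
Best 5 to 9: 5 → 9 costing 1
Total via 5: 5 + 1 = 6.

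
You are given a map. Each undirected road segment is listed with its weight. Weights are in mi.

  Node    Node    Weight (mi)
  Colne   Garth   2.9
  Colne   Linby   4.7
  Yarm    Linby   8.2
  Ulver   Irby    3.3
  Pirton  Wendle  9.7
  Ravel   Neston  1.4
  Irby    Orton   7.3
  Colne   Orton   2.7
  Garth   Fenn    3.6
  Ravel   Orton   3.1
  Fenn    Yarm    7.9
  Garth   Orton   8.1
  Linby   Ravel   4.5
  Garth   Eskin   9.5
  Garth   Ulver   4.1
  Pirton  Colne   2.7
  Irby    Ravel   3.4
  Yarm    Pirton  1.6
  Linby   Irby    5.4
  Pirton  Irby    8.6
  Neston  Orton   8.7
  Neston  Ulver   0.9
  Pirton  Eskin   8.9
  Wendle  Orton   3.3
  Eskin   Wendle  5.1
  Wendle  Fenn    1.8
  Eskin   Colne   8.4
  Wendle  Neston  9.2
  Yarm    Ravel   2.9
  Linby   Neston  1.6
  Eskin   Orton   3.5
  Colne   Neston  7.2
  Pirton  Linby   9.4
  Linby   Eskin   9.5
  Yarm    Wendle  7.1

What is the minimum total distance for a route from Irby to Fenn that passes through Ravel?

11.6 mi

Best Irby to Ravel: Irby → Ravel costing 3.4
Best Ravel to Fenn: Ravel → Orton → Wendle → Fenn costing 8.2
Total via Ravel: 3.4 + 8.2 = 11.6 mi.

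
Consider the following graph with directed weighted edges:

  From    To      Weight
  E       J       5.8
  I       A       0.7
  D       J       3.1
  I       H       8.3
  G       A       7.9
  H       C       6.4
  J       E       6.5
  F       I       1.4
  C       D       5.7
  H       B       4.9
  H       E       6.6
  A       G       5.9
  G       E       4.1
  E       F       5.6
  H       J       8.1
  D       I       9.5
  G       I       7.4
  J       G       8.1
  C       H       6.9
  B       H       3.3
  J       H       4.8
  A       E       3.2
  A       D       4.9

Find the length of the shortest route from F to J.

10.1

Enumerating some paths:
F - I - H - J: 1.4+8.3+8.1 = 17.8
F - I - A - E - J: 1.4+0.7+3.2+5.8 = 11.1
F - I - A - G - E - J: 1.4+0.7+5.9+4.1+5.8 = 17.9
F - I - A - D - J: 1.4+0.7+4.9+3.1 = 10.1
The minimum is 10.1 via F - I - A - D - J.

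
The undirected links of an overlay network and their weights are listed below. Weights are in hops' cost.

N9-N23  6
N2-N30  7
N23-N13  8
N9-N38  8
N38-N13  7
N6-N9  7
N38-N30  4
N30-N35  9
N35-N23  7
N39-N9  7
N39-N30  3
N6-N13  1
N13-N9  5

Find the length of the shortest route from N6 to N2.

19 hops' cost

Enumerating some paths:
N6 - N13 - N9 - N39 - N30 - N2: 1+5+7+3+7 = 23
N6 - N13 - N38 - N30 - N2: 1+7+4+7 = 19
The minimum is 19 hops' cost via N6 - N13 - N38 - N30 - N2.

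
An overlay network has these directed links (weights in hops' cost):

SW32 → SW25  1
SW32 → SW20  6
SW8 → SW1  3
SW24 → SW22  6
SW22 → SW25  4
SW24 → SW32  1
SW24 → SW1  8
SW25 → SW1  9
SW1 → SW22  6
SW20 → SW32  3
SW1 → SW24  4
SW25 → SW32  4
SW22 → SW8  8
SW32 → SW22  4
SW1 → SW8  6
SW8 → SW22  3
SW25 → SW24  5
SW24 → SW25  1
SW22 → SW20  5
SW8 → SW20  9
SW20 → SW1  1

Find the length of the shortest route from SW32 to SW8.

Running Dijkstra from SW32:
SW32: 0
SW25: 1  (via SW32)
SW22: 4  (via SW32)
SW24: 6  (via SW25)
SW20: 6  (via SW32)
SW1: 7  (via SW20)
SW8: 12  (via SW22)
Shortest route: SW32–SW22–SW8 = 12 hops' cost.

12 hops' cost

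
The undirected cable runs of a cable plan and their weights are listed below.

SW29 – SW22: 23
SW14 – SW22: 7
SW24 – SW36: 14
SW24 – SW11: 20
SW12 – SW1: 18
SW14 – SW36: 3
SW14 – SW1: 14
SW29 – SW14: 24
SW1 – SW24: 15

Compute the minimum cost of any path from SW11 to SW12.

Settle nodes by increasing distance from SW11:
SW11: 0
SW24: 20  (via SW11)
SW36: 34  (via SW24)
SW1: 35  (via SW24)
SW14: 37  (via SW36)
SW22: 44  (via SW14)
SW12: 53  (via SW1)
Shortest route: SW11 → SW24 → SW1 → SW12 = 53.

53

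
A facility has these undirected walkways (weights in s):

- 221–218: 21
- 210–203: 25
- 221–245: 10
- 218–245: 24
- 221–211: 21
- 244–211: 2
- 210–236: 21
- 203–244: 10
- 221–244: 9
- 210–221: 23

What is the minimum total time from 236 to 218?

Running Dijkstra from 236:
236: 0
210: 21  (via 236)
221: 44  (via 210)
203: 46  (via 210)
244: 53  (via 221)
245: 54  (via 221)
211: 55  (via 244)
218: 65  (via 221)
Shortest route: 236 → 210 → 221 → 218 = 65 s.

65 s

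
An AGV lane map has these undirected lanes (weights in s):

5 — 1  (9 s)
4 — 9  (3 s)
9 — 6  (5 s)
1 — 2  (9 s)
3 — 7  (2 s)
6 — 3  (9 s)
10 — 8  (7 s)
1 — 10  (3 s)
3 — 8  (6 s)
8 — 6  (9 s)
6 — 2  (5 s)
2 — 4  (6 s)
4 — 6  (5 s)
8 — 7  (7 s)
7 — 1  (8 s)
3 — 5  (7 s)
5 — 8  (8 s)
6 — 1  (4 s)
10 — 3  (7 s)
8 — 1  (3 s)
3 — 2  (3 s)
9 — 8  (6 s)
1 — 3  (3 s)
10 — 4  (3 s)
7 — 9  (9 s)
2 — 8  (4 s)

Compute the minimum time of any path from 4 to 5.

15 s

Running Dijkstra from 4:
4: 0
9: 3  (via 4)
10: 3  (via 4)
6: 5  (via 4)
1: 6  (via 10)
2: 6  (via 4)
3: 9  (via 1)
8: 9  (via 9)
7: 11  (via 3)
5: 15  (via 1)
Shortest route: 4–10–1–5 = 15 s.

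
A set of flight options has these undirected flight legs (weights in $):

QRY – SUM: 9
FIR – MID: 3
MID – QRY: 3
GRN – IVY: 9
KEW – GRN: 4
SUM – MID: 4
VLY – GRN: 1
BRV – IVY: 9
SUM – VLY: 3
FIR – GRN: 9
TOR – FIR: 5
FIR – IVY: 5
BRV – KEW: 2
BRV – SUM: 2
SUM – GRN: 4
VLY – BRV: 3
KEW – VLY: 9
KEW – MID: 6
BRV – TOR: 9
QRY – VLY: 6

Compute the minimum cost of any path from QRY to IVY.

Shortest distances from QRY:
QRY: 0
MID: 3  (via QRY)
VLY: 6  (via QRY)
FIR: 6  (via MID)
SUM: 7  (via MID)
GRN: 7  (via VLY)
KEW: 9  (via MID)
BRV: 9  (via VLY)
IVY: 11  (via FIR)
Shortest route: QRY–MID–FIR–IVY = $11.

$11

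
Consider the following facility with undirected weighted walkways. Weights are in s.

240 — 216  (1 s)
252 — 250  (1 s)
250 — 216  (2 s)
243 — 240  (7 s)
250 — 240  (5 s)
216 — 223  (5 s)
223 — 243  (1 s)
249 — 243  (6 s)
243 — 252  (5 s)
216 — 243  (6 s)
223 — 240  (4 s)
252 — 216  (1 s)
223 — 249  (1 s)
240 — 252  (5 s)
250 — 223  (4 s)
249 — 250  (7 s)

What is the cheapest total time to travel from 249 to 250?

Running Dijkstra from 249:
249: 0
223: 1  (via 249)
243: 2  (via 223)
250: 5  (via 223)
Shortest route: 249 → 223 → 250 = 5 s.

5 s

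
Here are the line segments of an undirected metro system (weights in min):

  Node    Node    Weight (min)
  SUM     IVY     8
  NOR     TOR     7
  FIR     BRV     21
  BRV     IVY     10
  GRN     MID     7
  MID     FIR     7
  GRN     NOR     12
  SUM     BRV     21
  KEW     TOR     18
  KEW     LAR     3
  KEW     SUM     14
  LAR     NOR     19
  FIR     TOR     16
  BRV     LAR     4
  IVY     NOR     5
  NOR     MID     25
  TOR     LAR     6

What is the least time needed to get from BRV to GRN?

27 min

Settle nodes by increasing distance from BRV:
BRV: 0
LAR: 4  (via BRV)
KEW: 7  (via LAR)
TOR: 10  (via LAR)
IVY: 10  (via BRV)
NOR: 15  (via IVY)
SUM: 18  (via IVY)
FIR: 21  (via BRV)
GRN: 27  (via NOR)
Shortest route: BRV–IVY–NOR–GRN = 27 min.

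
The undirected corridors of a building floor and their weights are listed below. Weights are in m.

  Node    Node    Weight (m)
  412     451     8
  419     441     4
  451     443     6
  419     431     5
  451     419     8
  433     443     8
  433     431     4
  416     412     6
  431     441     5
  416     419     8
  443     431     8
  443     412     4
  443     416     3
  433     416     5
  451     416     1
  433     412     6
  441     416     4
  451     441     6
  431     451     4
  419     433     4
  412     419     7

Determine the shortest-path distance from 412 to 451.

7 m

Candidate routes:
412 → 416 → 451: 6+1 = 7
412 → 451: 8 = 8
Cheapest is 412 → 416 → 451 at 7 m.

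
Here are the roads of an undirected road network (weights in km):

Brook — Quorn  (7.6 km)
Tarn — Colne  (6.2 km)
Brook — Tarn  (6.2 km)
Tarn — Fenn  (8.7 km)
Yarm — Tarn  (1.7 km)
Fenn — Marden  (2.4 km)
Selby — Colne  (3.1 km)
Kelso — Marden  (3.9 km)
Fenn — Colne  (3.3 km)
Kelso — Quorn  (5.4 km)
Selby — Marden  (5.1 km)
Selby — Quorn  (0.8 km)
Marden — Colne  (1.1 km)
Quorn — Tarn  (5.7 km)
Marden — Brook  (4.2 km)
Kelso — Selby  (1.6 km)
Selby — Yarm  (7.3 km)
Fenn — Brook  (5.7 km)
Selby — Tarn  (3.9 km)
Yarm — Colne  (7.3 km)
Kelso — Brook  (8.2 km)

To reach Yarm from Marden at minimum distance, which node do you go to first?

Colne

Compare a few routes:
Marden - Colne - Tarn - Yarm: 1.1+6.2+1.7 = 9
Marden - Colne - Yarm: 1.1+7.3 = 8.4
Cheapest is Marden - Colne - Yarm at 8.4 km.
So from Marden the first move is to Colne.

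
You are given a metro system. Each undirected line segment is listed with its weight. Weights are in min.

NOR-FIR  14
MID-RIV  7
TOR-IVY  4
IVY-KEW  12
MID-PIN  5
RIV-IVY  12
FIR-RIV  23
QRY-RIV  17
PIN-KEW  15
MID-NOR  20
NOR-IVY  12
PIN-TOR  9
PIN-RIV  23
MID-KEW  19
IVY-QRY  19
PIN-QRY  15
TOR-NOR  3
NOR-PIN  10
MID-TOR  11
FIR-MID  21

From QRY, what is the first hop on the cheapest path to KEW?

Candidate routes:
QRY–IVY–KEW: 19+12 = 31
QRY–PIN–MID–KEW: 15+5+19 = 39
QRY–PIN–KEW: 15+15 = 30
The minimum is 30 min via QRY–PIN–KEW.
So from QRY the first move is to PIN.

PIN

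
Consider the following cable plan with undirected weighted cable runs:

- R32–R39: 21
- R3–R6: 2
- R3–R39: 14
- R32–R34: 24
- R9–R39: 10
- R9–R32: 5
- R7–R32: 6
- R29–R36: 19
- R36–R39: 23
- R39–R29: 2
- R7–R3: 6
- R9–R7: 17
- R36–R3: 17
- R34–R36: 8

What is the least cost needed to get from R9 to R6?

19

Running Dijkstra from R9:
R9: 0
R32: 5  (via R9)
R39: 10  (via R9)
R7: 11  (via R32)
R29: 12  (via R39)
R3: 17  (via R7)
R6: 19  (via R3)
Shortest route: R9–R32–R7–R3–R6 = 19.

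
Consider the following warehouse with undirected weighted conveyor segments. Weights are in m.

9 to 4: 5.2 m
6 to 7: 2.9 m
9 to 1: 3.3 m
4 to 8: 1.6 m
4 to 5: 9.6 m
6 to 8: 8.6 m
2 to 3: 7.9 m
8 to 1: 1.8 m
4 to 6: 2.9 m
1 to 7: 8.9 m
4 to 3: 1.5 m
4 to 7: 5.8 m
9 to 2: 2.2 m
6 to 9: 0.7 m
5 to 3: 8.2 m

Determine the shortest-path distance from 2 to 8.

Compare a few routes:
2 → 9 → 6 → 4 → 8: 2.2+0.7+2.9+1.6 = 7.4
2 → 9 → 1 → 8: 2.2+3.3+1.8 = 7.3
Cheapest is 2 → 9 → 1 → 8 at 7.3 m.

7.3 m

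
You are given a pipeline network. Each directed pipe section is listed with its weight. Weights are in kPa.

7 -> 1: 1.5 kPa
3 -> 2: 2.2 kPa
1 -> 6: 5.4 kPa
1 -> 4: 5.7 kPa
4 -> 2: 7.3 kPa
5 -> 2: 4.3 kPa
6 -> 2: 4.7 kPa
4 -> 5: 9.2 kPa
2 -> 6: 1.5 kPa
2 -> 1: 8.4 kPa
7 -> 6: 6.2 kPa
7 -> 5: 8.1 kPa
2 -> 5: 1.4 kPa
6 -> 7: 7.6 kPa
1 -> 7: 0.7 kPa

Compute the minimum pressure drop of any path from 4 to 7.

Compare a few routes:
4–2–6–7: 7.3+1.5+7.6 = 16.4
4–5–2–1–7: 9.2+4.3+8.4+0.7 = 22.6
Cheapest is 4–2–6–7 at 16.4 kPa.

16.4 kPa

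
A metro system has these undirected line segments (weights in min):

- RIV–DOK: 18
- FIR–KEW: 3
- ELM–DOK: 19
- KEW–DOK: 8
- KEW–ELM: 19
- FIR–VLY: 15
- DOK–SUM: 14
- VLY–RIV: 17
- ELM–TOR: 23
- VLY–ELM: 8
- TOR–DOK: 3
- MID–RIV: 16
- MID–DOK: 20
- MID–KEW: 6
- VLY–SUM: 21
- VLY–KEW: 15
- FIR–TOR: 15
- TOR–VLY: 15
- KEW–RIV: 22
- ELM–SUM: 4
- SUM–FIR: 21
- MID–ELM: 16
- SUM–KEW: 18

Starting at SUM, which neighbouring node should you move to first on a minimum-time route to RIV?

Compare a few routes:
SUM → VLY → RIV: 21+17 = 38
SUM → ELM → VLY → RIV: 4+8+17 = 29
SUM → DOK → RIV: 14+18 = 32
SUM → ELM → MID → RIV: 4+16+16 = 36
The minimum is 29 min via SUM → ELM → VLY → RIV.
So from SUM the first move is to ELM.

ELM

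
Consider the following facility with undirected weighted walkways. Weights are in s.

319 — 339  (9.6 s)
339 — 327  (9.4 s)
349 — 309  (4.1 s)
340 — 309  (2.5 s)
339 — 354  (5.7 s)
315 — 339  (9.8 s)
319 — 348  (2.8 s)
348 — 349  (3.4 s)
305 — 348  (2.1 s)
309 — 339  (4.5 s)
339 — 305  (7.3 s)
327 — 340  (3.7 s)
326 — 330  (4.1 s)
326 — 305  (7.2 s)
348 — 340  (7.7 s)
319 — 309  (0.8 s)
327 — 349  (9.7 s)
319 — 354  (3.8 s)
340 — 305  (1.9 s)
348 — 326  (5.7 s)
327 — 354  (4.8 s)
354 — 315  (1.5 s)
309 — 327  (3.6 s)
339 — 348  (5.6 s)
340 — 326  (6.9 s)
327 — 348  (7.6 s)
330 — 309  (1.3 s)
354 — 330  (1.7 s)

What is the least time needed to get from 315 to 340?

Enumerating some paths:
315 → 354 → 319 → 309 → 340: 1.5+3.8+0.8+2.5 = 8.6
315 → 354 → 330 → 309 → 340: 1.5+1.7+1.3+2.5 = 7
The minimum is 7 s via 315 → 354 → 330 → 309 → 340.

7 s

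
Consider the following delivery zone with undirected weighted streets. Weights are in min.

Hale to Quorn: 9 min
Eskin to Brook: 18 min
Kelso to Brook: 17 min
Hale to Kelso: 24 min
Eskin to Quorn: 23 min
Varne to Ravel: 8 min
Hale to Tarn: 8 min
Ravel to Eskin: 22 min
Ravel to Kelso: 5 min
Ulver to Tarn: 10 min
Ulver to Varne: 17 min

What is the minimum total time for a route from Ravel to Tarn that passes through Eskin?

62 min

Best Ravel to Eskin: Ravel–Eskin costing 22
Shortest Eskin→Tarn: Eskin–Quorn–Hale–Tarn = 40
Total via Eskin: 22 + 40 = 62 min.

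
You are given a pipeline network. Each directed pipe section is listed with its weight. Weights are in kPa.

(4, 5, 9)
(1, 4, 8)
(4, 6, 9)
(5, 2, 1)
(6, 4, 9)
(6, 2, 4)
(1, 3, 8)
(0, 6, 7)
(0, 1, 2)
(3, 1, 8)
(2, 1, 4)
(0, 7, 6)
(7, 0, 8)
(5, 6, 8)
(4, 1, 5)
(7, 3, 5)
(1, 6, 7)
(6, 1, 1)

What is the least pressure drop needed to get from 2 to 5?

Shortest distances from 2:
2: 0
1: 4  (via 2)
6: 11  (via 1)
3: 12  (via 1)
4: 12  (via 1)
5: 21  (via 4)
Shortest route: 2–1–4–5 = 21 kPa.

21 kPa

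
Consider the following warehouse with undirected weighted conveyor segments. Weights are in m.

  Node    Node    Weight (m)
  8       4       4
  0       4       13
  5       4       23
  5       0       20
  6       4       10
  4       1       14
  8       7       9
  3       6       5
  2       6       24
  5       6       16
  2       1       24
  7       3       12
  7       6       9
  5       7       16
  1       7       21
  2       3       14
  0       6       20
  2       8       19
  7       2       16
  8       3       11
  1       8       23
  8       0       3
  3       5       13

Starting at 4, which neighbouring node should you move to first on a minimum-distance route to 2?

8

Enumerating some paths:
4 → 8 → 7 → 2: 4+9+16 = 29
4 → 8 → 2: 4+19 = 23
4 → 6 → 3 → 2: 10+5+14 = 29
Cheapest is 4 → 8 → 2 at 23 m.
So from 4 the first move is to 8.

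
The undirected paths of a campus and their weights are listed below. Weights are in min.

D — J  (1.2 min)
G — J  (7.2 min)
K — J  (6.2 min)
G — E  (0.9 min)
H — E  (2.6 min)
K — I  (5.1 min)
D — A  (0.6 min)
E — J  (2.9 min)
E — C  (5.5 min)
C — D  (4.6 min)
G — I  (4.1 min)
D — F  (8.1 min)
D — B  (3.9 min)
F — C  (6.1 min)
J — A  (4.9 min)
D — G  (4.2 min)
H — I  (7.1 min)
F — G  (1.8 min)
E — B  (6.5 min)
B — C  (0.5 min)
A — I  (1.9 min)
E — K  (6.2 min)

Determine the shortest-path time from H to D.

Compare a few routes:
H - E - G - I - A - D: 2.6+0.9+4.1+1.9+0.6 = 10.1
H - E - G - D: 2.6+0.9+4.2 = 7.7
H - E - J - D: 2.6+2.9+1.2 = 6.7
H - I - A - D: 7.1+1.9+0.6 = 9.6
The minimum is 6.7 min via H - E - J - D.

6.7 min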